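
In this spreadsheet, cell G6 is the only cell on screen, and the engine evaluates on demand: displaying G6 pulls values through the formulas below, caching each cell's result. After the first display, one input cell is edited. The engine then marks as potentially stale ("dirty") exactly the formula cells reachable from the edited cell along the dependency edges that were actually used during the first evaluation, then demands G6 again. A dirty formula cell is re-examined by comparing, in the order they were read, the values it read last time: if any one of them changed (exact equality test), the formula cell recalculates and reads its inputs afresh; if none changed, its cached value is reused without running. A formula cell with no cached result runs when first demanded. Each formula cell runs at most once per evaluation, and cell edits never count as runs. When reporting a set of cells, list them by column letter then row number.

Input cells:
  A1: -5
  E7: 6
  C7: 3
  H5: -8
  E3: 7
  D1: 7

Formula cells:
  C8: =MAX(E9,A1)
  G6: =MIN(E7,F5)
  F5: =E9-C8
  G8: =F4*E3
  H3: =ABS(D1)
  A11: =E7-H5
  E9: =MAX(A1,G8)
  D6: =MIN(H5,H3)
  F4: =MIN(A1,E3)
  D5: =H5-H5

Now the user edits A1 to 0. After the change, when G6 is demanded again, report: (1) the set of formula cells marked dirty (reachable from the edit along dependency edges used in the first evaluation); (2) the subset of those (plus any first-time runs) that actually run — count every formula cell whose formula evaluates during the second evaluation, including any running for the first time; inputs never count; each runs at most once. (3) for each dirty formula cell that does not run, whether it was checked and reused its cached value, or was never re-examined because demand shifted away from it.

Initial pass — values computed on the first demand:
  F4 = MIN(-5, 7) = -5
  G8 = -5 * 7 = -35
  E9 = MAX(-5, -35) = -5
  C8 = MAX(-5, -5) = -5
  F5 = -5 - -5 = 0
  G6 = MIN(6, 0) = 0

Second demand — change propagation:
  F4: re-runs because A1 -5->0; new result 0.
  G8: re-runs because F4 -5->0; new result 0.
  E9: re-runs because A1 -5->0; G8 -35->0; new result 0.
  C8: re-runs because E9 -5->0; A1 -5->0; new result 0.
  F5: re-runs because E9 -5->0; C8 -5->0; new result 0 (unchanged).
  G6: re-examined; everything it read last time is the same (E7 unchanged, F5 unchanged) — cache 0 kept, no run.

The important point: F5 recomputes to an identical value, and the output ends up unchanged.

Dirty set: C8, E9, F4, F5, G6, G8.
Run set: C8, E9, F4, F5, G8 (5 run).
Re-examined without running (cache reused): G6.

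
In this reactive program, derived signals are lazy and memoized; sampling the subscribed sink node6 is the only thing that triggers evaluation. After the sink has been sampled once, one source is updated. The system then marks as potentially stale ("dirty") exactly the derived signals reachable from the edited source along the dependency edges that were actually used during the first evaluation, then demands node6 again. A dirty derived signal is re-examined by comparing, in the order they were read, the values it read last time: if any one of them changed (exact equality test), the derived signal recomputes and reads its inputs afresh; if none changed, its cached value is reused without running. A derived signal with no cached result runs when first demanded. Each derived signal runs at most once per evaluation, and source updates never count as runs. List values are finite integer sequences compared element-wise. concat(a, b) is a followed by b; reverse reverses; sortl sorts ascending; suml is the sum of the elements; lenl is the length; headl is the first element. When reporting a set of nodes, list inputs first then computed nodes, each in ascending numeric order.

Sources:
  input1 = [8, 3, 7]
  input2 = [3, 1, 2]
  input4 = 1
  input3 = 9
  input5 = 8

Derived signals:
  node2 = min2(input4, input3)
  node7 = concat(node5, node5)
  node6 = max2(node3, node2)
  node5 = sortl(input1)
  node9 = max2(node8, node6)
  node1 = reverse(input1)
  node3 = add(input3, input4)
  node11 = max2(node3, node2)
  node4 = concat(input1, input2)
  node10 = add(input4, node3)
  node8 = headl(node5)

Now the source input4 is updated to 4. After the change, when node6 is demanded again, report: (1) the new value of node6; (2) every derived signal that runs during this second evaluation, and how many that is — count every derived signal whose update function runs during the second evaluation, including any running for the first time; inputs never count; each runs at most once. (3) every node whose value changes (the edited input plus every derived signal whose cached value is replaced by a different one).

Demanding node6 again yields 13.
3 derived signals run: node2, node3, node6.
The nodes whose values change: input4, node2, node3, node6.

First demand of the output computes:
  node2 = min2(1, 9) = 1
  node3 = add(9, 1) = 10
  node6 = max2(10, 1) = 10

After the edit, cleaning proceeds:
  node2: a read changed (input4 1->4) — executes, giving 4.
  node3: a read changed (input4 1->4) — executes, giving 13.
  node6: a read changed (node3 10->13; node2 1->4) — executes, giving 13.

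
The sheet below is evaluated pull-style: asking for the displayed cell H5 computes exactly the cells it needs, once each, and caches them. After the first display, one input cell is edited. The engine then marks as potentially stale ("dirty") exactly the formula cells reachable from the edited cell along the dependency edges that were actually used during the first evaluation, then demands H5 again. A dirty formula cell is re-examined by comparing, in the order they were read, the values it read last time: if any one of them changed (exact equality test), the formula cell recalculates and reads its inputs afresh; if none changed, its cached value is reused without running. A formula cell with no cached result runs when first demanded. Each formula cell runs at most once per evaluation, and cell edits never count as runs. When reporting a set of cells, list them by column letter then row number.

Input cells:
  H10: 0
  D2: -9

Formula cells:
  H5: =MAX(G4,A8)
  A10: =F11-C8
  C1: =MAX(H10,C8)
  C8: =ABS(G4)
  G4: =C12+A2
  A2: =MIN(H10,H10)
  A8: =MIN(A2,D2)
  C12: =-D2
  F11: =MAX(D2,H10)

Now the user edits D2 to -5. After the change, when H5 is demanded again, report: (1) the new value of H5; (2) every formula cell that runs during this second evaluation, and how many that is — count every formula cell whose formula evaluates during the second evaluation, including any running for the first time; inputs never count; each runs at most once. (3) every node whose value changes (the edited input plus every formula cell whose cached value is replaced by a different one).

Demanding H5 again yields 5.
4 formula cells run: A8, C12, G4, H5.
The nodes whose values change: A8, C12, D2, G4, H5.

First demand of the output computes:
  A2 = MIN(0, 0) = 0
  A8 = MIN(0, -9) = -9
  C12 = -(-9) = 9
  G4 = 9 + 0 = 9
  H5 = MAX(9, -9) = 9

After the edit, cleaning proceeds:
  A8: a read changed (D2 -9->-5) — executes, giving -5.
  C12: a read changed (D2 -9->-5) — executes, giving 5.
  G4: a read changed (C12 9->5) — executes, giving 5.
  H5: a read changed (G4 9->5; A8 -9->-5) — executes, giving 5.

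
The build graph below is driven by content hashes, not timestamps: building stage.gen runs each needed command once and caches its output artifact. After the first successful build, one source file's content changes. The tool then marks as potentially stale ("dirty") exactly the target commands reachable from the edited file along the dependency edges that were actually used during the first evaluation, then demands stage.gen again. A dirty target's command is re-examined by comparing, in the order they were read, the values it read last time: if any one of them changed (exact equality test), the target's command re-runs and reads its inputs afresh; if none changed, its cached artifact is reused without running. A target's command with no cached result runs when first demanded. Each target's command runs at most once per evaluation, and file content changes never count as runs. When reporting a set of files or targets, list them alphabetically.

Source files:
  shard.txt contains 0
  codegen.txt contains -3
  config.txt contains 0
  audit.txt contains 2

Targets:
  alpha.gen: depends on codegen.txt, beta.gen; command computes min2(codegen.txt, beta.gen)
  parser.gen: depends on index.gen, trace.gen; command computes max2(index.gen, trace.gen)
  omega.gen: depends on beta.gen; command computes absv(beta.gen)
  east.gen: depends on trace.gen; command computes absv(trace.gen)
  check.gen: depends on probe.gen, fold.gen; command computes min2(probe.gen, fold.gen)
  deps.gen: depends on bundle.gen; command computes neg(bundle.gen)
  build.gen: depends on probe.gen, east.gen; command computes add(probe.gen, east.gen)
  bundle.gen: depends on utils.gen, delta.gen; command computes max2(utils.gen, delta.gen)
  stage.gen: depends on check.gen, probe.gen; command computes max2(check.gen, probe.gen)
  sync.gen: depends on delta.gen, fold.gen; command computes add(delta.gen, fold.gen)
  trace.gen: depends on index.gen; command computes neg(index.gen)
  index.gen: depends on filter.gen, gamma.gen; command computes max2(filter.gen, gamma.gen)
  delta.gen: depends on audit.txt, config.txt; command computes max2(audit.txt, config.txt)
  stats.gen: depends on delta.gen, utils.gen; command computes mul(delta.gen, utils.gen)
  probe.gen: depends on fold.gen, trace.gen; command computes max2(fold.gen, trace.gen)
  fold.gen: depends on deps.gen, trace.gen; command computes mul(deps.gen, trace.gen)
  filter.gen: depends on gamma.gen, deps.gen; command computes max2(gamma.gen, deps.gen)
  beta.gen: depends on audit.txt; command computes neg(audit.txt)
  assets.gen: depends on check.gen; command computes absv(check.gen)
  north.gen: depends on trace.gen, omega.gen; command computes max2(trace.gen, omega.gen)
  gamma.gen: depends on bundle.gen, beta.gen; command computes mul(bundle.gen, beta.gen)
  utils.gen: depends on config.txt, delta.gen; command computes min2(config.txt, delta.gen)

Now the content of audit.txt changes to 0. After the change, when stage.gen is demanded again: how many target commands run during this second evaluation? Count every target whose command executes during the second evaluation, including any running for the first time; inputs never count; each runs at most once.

Initial pass — values computed on the first demand:
  beta.gen = neg(2) = -2
  delta.gen = max2(2, 0) = 2
  utils.gen = min2(0, 2) = 0
  bundle.gen = max2(0, 2) = 2
  deps.gen = neg(2) = -2
  gamma.gen = mul(2, -2) = -4
  filter.gen = max2(-4, -2) = -2
  index.gen = max2(-2, -4) = -2
  trace.gen = neg(-2) = 2
  fold.gen = mul(-2, 2) = -4
  probe.gen = max2(-4, 2) = 2
  check.gen = min2(2, -4) = -4
  stage.gen = max2(-4, 2) = 2

Second demand — change propagation:
  beta.gen: re-runs because audit.txt 2->0; new result 0.
  delta.gen: re-runs because audit.txt 2->0; new result 0.
  utils.gen: re-runs because delta.gen 2->0; new result 0 (unchanged).
  bundle.gen: re-runs because delta.gen 2->0; new result 0.
  deps.gen: re-runs because bundle.gen 2->0; new result 0.
  gamma.gen: re-runs because bundle.gen 2->0; beta.gen -2->0; new result 0.
  filter.gen: re-runs because gamma.gen -4->0; deps.gen -2->0; new result 0.
  index.gen: re-runs because filter.gen -2->0; gamma.gen -4->0; new result 0.
  trace.gen: re-runs because index.gen -2->0; new result 0.
  fold.gen: re-runs because deps.gen -2->0; trace.gen 2->0; new result 0.
  probe.gen: re-runs because fold.gen -4->0; trace.gen 2->0; new result 0.
  check.gen: re-runs because probe.gen 2->0; fold.gen -4->0; new result 0.
  stage.gen: re-runs because check.gen -4->0; probe.gen 2->0; new result 0.

Run set: beta.gen, bundle.gen, check.gen, delta.gen, deps.gen, filter.gen, fold.gen, gamma.gen, index.gen, probe.gen, stage.gen, trace.gen, utils.gen (13 run).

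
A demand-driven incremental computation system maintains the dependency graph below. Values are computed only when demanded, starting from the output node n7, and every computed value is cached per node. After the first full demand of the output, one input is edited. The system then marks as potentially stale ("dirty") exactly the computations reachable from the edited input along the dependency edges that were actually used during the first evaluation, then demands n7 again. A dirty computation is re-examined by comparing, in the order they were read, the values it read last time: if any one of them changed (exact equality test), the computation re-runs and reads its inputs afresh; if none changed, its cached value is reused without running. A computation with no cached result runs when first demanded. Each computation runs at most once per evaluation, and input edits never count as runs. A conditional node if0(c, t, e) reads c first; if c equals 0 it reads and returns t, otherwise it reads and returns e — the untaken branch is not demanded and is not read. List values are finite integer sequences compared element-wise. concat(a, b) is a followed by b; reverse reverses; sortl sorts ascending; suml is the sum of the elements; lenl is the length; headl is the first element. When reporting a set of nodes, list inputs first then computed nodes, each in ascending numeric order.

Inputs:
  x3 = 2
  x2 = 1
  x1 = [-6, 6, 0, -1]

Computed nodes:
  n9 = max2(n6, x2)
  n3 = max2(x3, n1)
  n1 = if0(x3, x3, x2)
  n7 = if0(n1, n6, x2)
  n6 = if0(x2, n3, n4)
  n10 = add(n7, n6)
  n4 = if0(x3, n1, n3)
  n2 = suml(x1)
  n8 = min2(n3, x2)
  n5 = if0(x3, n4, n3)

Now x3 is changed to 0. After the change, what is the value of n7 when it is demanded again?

New value of n7: 0.
Key observation: a condition flipped, so demand reaches new nodes — n4, n6 run for the first time.

First evaluation (everything demanded from the output):
  n1 = if0(x3=2 -> else branch x2) = 1
  n7 = if0(n1=1 -> else branch x2) = 1

Propagation after the edit:
  n1: runs — x3 2->0; result 0.
  n4: demanded for the first time — runs, produces 0.
  n6: demanded for the first time — runs, produces 0.
  n7: runs — n1 1->0; result 0.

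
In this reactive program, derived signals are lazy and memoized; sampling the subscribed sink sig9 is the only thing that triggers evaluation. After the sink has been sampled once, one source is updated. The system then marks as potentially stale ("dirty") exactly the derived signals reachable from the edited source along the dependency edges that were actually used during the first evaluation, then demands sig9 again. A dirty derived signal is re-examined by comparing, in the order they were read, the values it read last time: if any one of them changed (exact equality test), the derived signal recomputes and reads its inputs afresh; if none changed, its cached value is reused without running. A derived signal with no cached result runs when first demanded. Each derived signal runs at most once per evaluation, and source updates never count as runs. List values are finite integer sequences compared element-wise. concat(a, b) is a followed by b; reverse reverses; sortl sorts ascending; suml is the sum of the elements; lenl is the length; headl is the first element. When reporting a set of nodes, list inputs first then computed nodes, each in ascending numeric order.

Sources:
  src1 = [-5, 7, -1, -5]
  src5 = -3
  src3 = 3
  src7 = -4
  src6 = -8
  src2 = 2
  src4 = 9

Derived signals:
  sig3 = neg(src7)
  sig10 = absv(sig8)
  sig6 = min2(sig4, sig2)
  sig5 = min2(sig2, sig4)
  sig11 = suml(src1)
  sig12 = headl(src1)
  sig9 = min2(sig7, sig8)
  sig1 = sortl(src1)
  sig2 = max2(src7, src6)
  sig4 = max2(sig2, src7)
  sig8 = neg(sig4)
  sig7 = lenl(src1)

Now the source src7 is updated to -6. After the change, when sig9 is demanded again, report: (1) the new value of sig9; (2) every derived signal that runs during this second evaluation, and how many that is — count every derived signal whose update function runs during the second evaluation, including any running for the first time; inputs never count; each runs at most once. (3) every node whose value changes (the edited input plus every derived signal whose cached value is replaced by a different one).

First demand of the output computes:
  sig2 = max2(-4, -8) = -4
  sig4 = max2(-4, -4) = -4
  sig7 = lenl([-5, 7, -1, -5]) = 4
  sig8 = neg(-4) = 4
  sig9 = min2(4, 4) = 4

After the edit, cleaning proceeds:
  sig2: a read changed (src7 -4->-6) — executes, giving -6.
  sig4: a read changed (sig2 -4->-6; src7 -4->-6) — executes, giving -6.
  sig8: a read changed (sig4 -4->-6) — executes, giving 6.
  sig9: a read changed (sig8 4->6) — executes, giving 4 — identical to its old value.

Demanding sig9 again yields 4.
4 derived signals run: sig2, sig4, sig8, sig9.
The nodes whose values change: src7, sig2, sig4, sig8.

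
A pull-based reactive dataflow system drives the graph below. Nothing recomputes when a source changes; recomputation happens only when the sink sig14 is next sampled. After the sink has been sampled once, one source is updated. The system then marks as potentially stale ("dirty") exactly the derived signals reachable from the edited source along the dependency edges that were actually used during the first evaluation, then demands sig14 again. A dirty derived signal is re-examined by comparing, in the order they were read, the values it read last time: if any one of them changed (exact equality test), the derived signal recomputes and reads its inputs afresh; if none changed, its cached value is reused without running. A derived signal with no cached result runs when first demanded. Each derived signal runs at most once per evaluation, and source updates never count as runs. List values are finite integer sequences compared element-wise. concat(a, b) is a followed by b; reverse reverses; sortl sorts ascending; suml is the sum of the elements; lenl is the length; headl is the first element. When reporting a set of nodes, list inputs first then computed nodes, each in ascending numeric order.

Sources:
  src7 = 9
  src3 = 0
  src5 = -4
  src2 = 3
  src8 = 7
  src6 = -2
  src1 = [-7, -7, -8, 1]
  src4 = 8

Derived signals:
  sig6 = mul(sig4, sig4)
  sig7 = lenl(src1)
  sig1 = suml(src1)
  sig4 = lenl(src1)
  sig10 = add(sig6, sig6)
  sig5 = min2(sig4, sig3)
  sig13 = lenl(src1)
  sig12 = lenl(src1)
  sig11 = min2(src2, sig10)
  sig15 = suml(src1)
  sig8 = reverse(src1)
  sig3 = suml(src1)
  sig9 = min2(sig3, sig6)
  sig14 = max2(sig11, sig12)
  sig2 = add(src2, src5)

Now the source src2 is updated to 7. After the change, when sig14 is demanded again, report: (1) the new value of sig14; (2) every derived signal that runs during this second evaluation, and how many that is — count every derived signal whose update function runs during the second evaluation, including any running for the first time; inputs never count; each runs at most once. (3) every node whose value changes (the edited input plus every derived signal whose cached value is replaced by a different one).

New value of sig14: 7.
Derived signals that run: sig11, sig14 — 2 in total.
Values that change: src2, sig11, sig14.

First evaluation (everything demanded from the output):
  sig4 = lenl([-7, -7, -8, 1]) = 4
  sig6 = mul(4, 4) = 16
  sig10 = add(16, 16) = 32
  sig11 = min2(3, 32) = 3
  sig12 = lenl([-7, -7, -8, 1]) = 4
  sig14 = max2(3, 4) = 4

Propagation after the edit:
  sig11: runs — src2 3->7; result 7.
  sig14: runs — sig11 3->7; result 7.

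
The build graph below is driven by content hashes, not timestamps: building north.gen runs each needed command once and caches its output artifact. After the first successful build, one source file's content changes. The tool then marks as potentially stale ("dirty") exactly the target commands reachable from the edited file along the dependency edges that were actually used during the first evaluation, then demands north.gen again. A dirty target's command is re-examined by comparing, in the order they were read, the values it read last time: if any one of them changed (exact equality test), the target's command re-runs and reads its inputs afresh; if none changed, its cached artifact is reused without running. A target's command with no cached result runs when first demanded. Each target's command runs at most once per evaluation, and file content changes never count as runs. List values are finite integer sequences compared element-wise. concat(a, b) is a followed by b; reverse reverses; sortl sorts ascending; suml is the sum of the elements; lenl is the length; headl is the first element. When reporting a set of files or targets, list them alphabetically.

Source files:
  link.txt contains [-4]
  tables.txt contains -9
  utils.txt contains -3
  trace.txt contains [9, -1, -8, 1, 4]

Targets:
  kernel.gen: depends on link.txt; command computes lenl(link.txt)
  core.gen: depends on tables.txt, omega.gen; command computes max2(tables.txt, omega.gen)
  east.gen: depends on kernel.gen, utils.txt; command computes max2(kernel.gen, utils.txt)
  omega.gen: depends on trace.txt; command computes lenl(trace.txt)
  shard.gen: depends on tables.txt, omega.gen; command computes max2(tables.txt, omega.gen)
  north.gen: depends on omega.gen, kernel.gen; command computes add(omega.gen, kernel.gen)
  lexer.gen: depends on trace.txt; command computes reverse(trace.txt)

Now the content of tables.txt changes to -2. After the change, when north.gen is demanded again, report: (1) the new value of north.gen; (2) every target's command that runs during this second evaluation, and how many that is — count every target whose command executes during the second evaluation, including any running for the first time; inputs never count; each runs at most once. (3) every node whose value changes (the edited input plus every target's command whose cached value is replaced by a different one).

north.gen now evaluates to 6.
Run set: none (0 run).
Changed values: tables.txt.
The important point: nothing the output needs ever reads tables.txt, so the edit is invisible to it.

Initial pass — values computed on the first demand:
  kernel.gen = lenl([-4]) = 1
  omega.gen = lenl([9, -1, -8, 1, 4]) = 5
  north.gen = add(5, 1) = 6

Second demand — change propagation:
  no demanded computation ever read tables.txt, so the edit dirties nothing and nothing runs.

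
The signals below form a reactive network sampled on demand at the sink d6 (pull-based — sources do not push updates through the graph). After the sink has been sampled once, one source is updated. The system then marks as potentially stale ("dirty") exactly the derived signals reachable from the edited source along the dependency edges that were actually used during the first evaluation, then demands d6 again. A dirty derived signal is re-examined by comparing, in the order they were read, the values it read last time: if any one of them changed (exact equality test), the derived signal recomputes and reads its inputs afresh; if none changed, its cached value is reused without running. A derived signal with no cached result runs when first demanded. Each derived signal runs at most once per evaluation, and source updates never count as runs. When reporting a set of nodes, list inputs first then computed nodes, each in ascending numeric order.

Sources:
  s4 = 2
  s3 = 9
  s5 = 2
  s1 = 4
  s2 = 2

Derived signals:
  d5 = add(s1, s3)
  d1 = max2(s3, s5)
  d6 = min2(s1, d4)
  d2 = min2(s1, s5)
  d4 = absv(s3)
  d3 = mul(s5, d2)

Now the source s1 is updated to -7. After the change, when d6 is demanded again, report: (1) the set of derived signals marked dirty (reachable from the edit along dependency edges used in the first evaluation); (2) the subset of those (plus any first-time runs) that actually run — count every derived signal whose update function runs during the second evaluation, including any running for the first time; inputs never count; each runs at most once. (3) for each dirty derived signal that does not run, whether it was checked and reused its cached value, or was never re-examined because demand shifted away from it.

Initial pass — values computed on the first demand:
  d4 = absv(9) = 9
  d6 = min2(4, 9) = 4

Second demand — change propagation:
  d6: re-runs because s1 4->-7; new result -7.

Dirty set: d6.
Run set: d6 (1 run).
All dirty derived signals ended up running.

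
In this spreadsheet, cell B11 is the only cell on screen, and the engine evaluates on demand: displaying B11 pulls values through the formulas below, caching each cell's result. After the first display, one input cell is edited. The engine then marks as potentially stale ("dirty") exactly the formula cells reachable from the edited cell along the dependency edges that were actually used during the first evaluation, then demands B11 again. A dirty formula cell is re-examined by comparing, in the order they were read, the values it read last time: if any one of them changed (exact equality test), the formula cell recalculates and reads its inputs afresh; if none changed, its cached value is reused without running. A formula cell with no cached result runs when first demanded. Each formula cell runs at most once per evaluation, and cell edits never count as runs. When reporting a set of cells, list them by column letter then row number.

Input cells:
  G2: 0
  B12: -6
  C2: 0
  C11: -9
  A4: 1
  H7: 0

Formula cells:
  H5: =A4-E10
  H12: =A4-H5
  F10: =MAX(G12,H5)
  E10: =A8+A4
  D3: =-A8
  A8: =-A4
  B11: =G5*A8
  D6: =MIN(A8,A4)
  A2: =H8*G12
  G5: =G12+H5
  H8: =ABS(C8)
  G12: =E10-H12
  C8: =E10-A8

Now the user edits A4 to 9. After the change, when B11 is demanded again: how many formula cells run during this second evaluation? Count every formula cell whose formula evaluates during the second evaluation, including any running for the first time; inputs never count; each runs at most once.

Run set: A8, B11, E10, G5, H5, H12 (6 run).
The important point: at G12 every value read last time is unchanged, so the dirty flag clears without a run.

Initial pass — values computed on the first demand:
  A8 = -(1) = -1
  E10 = -1 + 1 = 0
  H5 = 1 - 0 = 1
  H12 = 1 - 1 = 0
  G12 = 0 - 0 = 0
  G5 = 0 + 1 = 1
  B11 = 1 * -1 = -1

Second demand — change propagation:
  A8: re-runs because A4 1->9; new result -9.
  E10: re-runs because A8 -1->-9; A4 1->9; new result 0 (unchanged).
  H5: re-runs because A4 1->9; new result 9.
  H12: re-runs because A4 1->9; H5 1->9; new result 0 (unchanged).
  G12: re-examined; everything it read last time is the same (E10 unchanged, H12 unchanged) — cache 0 kept, no run.
  G5: re-runs because H5 1->9; new result 9.
  B11: re-runs because G5 1->9; A8 -1->-9; new result -81.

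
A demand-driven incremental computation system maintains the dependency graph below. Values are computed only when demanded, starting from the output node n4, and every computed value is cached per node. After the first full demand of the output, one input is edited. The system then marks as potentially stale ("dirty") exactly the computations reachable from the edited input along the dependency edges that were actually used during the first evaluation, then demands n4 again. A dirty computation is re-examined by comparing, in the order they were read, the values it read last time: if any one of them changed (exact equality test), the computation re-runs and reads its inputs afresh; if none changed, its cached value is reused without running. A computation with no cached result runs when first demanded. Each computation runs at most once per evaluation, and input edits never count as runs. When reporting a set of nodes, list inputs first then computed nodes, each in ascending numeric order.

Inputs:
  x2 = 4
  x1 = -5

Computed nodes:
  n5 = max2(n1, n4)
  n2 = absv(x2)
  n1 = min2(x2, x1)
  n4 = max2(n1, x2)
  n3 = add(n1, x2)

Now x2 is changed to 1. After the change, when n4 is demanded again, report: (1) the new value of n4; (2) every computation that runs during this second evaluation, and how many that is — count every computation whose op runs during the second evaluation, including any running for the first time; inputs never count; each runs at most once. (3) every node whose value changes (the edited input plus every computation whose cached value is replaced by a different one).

First evaluation (everything demanded from the output):
  n1 = min2(4, -5) = -5
  n4 = max2(-5, 4) = 4

Propagation after the edit:
  n1: runs — x2 4->1; result -5 (same value as before).
  n4: runs — x2 4->1; result 1.

New value of n4: 1.
Computations that run: n1, n4 — 2 in total.
Values that change: x2, n4.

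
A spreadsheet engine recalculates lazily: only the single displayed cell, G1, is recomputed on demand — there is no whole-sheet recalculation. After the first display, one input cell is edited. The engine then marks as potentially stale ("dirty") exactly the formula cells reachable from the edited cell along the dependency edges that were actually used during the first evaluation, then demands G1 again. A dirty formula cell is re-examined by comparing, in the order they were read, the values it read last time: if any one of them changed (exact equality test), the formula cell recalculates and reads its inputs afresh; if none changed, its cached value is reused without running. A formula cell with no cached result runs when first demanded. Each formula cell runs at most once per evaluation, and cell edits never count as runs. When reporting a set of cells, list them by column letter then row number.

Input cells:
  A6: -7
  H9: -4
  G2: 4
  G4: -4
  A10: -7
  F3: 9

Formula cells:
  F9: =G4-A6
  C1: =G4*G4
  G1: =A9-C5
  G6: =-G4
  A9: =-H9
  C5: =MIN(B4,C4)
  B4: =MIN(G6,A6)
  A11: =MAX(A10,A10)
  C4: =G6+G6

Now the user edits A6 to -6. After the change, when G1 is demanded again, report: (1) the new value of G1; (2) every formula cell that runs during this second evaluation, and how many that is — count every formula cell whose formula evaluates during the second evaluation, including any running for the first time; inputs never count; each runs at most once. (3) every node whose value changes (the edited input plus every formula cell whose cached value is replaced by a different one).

New value of G1: 10.
Formula cells that run: B4, C5, G1 — 3 in total.
Values that change: A6, B4, C5, G1.

First evaluation (everything demanded from the output):
  A9 = -(-4) = 4
  G6 = -(-4) = 4
  B4 = MIN(4, -7) = -7
  C4 = 4 + 4 = 8
  C5 = MIN(-7, 8) = -7
  G1 = 4 - -7 = 11

Propagation after the edit:
  B4: runs — A6 -7->-6; result -6.
  C5: runs — B4 -7->-6; result -6.
  G1: runs — C5 -7->-6; result 10.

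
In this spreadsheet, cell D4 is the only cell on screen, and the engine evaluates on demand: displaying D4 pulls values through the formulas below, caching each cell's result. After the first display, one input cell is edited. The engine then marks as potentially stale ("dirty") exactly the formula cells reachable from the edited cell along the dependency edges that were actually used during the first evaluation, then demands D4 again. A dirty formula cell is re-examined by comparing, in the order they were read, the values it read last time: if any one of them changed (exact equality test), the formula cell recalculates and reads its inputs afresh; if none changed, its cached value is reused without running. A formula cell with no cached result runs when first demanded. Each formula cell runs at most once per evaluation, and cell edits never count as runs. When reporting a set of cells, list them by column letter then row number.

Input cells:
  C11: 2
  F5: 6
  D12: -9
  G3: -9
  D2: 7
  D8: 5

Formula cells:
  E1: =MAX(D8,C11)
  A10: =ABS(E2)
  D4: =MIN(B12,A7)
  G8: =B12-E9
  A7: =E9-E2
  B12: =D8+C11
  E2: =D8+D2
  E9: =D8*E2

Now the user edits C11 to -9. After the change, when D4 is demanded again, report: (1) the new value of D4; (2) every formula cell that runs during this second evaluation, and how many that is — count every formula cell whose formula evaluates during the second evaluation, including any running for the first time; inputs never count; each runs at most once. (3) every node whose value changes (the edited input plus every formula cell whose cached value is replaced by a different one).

Initial pass — values computed on the first demand:
  B12 = 5 + 2 = 7
  E2 = 5 + 7 = 12
  E9 = 5 * 12 = 60
  A7 = 60 - 12 = 48
  D4 = MIN(7, 48) = 7

Second demand — change propagation:
  B12: re-runs because C11 2->-9; new result -4.
  D4: re-runs because B12 7->-4; new result -4.

D4 now evaluates to -4.
Run set: B12, D4 (2 run).
Changed values: B12, C11, D4.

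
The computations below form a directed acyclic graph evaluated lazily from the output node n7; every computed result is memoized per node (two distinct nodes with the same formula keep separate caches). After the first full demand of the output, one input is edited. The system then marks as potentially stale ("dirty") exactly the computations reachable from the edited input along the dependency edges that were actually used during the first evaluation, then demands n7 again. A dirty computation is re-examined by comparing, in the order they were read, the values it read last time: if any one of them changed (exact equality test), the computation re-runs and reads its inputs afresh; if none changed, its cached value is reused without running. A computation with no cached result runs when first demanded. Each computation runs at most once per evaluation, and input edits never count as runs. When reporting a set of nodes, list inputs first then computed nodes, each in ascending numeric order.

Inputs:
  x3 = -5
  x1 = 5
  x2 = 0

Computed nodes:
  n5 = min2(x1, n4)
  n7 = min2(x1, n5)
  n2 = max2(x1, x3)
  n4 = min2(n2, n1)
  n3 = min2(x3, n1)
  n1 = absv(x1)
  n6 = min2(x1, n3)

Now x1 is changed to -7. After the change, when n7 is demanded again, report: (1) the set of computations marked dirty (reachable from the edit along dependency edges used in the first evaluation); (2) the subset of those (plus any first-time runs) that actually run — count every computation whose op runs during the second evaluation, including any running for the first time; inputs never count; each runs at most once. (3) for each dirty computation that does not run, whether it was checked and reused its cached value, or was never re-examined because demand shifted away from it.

First demand of the output computes:
  n1 = absv(5) = 5
  n2 = max2(5, -5) = 5
  n4 = min2(5, 5) = 5
  n5 = min2(5, 5) = 5
  n7 = min2(5, 5) = 5

After the edit, cleaning proceeds:
  n1: a read changed (x1 5->-7) — executes, giving 7.
  n2: a read changed (x1 5->-7) — executes, giving -5.
  n4: a read changed (n2 5->-5; n1 5->7) — executes, giving -5.
  n5: a read changed (x1 5->-7; n4 5->-5) — executes, giving -7.
  n7: a read changed (x1 5->-7; n5 5->-7) — executes, giving -7.

The edit dirties: n1, n2, n4, n5, n7.
5 computations run: n1, n2, n4, n5, n7.
No dirty computation escaped a run.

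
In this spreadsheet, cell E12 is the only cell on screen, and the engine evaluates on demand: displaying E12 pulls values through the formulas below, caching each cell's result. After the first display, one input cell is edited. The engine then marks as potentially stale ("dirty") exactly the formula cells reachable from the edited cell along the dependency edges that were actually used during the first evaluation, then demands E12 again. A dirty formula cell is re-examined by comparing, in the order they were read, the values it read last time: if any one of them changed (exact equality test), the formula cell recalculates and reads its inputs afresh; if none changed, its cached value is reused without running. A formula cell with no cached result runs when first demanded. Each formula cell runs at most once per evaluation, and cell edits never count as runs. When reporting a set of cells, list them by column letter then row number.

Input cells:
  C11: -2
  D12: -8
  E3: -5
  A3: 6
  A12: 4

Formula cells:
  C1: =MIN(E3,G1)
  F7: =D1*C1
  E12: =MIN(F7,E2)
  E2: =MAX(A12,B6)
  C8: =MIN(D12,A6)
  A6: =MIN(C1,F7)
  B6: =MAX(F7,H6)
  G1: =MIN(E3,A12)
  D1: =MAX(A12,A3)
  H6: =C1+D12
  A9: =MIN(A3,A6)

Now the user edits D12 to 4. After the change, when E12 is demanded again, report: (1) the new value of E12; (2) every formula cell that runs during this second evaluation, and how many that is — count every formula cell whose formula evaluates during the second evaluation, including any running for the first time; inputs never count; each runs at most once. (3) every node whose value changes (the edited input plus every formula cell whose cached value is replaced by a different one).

Initial pass — values computed on the first demand:
  D1 = MAX(4, 6) = 6
  G1 = MIN(-5, 4) = -5
  C1 = MIN(-5, -5) = -5
  F7 = 6 * -5 = -30
  H6 = -5 + -8 = -13
  B6 = MAX(-30, -13) = -13
  E2 = MAX(4, -13) = 4
  E12 = MIN(-30, 4) = -30

Second demand — change propagation:
  H6: re-runs because D12 -8->4; new result -1.
  B6: re-runs because H6 -13->-1; new result -1.
  E2: re-runs because B6 -13->-1; new result 4 (unchanged).
  E12: re-examined; everything it read last time is the same (F7 unchanged, E2 unchanged) — cache -30 kept, no run.

The important point: E2 recomputes to an identical value, and the output ends up unchanged.

E12 now evaluates to -30.
Run set: B6, E2, H6 (3 run).
Changed values: B6, D12, H6.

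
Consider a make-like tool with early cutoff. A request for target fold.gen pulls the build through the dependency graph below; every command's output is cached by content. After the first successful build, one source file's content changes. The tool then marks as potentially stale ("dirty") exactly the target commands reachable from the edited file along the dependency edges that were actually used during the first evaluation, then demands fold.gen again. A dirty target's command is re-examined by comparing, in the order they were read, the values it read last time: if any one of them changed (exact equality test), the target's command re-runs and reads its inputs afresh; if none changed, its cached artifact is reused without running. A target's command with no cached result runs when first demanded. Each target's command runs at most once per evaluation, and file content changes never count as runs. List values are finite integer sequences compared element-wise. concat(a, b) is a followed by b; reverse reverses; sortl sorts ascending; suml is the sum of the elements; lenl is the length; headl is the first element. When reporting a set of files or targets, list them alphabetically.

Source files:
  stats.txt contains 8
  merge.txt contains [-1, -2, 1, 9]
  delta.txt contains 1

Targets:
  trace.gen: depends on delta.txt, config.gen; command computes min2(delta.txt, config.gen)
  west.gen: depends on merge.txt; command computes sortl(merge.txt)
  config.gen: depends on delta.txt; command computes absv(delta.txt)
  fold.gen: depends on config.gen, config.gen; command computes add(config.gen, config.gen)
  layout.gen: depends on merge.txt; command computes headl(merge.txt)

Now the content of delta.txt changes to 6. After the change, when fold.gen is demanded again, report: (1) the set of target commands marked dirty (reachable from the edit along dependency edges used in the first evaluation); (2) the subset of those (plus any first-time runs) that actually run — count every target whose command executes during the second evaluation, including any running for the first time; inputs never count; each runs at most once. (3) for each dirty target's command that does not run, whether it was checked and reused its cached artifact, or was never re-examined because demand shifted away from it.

The edit dirties: config.gen, fold.gen.
2 target commands run: config.gen, fold.gen.
No dirty target's command escaped a run.

First demand of the output computes:
  config.gen = absv(1) = 1
  fold.gen = add(1, 1) = 2

After the edit, cleaning proceeds:
  config.gen: a read changed (delta.txt 1->6) — executes, giving 6.
  fold.gen: a read changed (config.gen 1->6; config.gen 1->6) — executes, giving 12.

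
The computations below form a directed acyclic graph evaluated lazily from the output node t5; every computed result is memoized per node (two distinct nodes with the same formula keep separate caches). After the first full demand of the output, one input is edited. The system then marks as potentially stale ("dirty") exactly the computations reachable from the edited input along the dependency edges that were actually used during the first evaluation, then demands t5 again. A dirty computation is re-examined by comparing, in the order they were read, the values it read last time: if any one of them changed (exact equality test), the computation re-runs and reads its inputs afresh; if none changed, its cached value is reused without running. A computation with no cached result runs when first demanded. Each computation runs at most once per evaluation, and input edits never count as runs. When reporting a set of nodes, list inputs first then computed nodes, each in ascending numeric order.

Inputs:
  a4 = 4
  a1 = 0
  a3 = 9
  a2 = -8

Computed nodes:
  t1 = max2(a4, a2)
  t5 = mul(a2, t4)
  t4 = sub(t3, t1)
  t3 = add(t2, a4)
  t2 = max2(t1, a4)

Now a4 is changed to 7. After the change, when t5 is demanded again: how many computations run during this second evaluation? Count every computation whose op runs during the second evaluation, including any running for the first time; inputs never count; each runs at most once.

5 computations run: t1, t2, t3, t4, t5.

First demand of the output computes:
  t1 = max2(4, -8) = 4
  t2 = max2(4, 4) = 4
  t3 = add(4, 4) = 8
  t4 = sub(8, 4) = 4
  t5 = mul(-8, 4) = -32

After the edit, cleaning proceeds:
  t1: a read changed (a4 4->7) — executes, giving 7.
  t2: a read changed (t1 4->7; a4 4->7) — executes, giving 7.
  t3: a read changed (t2 4->7; a4 4->7) — executes, giving 14.
  t4: a read changed (t3 8->14; t1 4->7) — executes, giving 7.
  t5: a read changed (t4 4->7) — executes, giving -56.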